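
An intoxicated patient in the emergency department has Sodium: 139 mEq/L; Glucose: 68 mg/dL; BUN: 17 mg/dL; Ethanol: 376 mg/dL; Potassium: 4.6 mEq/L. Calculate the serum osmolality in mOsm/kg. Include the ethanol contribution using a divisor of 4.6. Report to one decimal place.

369.6 mOsm/kg

Calculated osmolality = 2·Na + glucose/18 + BUN/2.8 + ethanol/4.6
= 2·139 + 68/18 + 17/2.8 + 376/4.6
= 278 + 3.78 + 6.07 + 81.74
= 369.59 mOsm/kg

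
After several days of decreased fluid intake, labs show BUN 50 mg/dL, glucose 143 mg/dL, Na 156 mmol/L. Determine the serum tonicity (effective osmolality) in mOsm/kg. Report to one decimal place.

319.9 mOsm/kg

Effective osmolality excludes urea (freely permeant across cell membranes):
2·Na + glucose/18
= 2·156 + 143/18
= 312 + 7.94
= 319.94 mOsm/kg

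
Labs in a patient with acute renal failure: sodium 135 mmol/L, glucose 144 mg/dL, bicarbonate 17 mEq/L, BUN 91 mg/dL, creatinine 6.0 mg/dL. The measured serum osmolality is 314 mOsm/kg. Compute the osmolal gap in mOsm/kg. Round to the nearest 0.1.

Calculated osmolality = 2·Na + glucose/18 + BUN/2.8
= 2·135 + 144/18 + 91/2.8
= 270 + 8 + 32.50
= 310.5 mOsm/kg ≈ 310.5 mOsm/kg
Osmolar gap = measured − calculated = 314 − 310.5 = 3.5 mOsm/kg

3.5 mOsm/kg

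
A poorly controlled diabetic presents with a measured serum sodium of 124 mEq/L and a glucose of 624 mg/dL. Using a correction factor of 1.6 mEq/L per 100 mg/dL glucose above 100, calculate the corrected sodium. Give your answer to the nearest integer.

Corrected Na = measured Na + 1.6 · (glucose − 100)/100
= 124 + 1.6 · (624 − 100)/100
= 124 + 8.4
= 132.4 mEq/L

132 mEq/L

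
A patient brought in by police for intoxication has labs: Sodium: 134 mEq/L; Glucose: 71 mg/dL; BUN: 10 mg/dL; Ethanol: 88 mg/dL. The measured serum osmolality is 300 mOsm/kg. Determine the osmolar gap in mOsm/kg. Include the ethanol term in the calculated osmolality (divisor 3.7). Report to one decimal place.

0.7 mOsm/kg

Calculated osmolality = 2·Na + glucose/18 + BUN/2.8 + ethanol/3.7
= 2·134 + 71/18 + 10/2.8 + 88/3.7
= 268 + 3.94 + 3.57 + 23.78
= 299.29 mOsm/kg ≈ 299.3 mOsm/kg
Osmolar gap = measured − calculated = 300 − 299.3 = 0.7 mOsm/kg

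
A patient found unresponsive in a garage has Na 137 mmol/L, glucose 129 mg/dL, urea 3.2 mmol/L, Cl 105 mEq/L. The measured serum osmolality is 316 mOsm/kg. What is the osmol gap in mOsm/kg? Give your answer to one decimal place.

31.6 mOsm/kg

Calculated osmolality = 2·Na + glucose/18 + urea
= 2·137 + 129/18 + 3.2
= 274 + 7.17 + 3.20
= 284.37 mOsm/kg ≈ 284.4 mOsm/kg
Osmolar gap = measured − calculated = 316 − 284.4 = 31.6 mOsm/kg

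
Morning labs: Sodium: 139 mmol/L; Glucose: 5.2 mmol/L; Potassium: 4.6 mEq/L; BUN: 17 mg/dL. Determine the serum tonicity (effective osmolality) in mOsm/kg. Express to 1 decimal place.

Effective osmolality excludes urea (freely permeant across cell membranes):
2·Na + glucose
= 2·139 + 5.2
= 278 + 5.2
= 283.2 mOsm/kg

283.2 mOsm/kg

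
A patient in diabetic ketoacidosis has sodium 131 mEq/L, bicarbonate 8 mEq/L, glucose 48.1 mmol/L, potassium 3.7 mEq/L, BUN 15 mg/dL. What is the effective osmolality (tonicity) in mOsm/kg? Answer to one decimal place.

Effective osmolality excludes urea (freely permeant across cell membranes):
2·Na + glucose
= 2·131 + 48.1
= 262 + 48.1
= 310.1 mOsm/kg

310.1 mOsm/kg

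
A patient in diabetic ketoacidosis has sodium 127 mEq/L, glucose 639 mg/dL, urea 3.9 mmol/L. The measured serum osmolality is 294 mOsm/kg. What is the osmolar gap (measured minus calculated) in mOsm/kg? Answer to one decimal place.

Calculated osmolality = 2·Na + glucose/18 + urea
= 2·127 + 639/18 + 3.9
= 254 + 35.50 + 3.90
= 293.4 mOsm/kg ≈ 293.4 mOsm/kg
Osmolar gap = measured − calculated = 294 − 293.4 = 0.6 mOsm/kg

0.6 mOsm/kg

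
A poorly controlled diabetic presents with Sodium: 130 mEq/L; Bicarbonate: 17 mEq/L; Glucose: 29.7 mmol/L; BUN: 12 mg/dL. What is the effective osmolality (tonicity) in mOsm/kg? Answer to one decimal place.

289.7 mOsm/kg

Effective osmolality excludes urea (freely permeant across cell membranes):
2·Na + glucose
= 2·130 + 29.7
= 260 + 29.7
= 289.7 mOsm/kg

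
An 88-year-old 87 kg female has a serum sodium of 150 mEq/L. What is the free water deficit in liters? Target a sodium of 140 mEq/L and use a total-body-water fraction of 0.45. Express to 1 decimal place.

TBW = 0.45 · 87 = 39.15 L
Free water deficit = TBW · (Na/140 − 1)
= 39.15 · (150/140 − 1)
= 39.15 · 0.0714
= 2.8 L

2.8 L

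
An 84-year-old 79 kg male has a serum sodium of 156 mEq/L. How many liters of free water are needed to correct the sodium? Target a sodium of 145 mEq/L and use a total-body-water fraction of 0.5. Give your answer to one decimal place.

TBW = 0.5 · 79 = 39.5 L
Free water deficit = TBW · (Na/145 − 1)
= 39.5 · (156/145 − 1)
= 39.5 · 0.0759
= 3 L

3.0 L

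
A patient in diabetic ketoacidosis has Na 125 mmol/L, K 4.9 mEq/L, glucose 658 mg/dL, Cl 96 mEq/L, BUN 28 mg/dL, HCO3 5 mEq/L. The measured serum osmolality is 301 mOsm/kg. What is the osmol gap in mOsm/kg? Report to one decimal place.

4.4 mOsm/kg

Calculated osmolality = 2·Na + glucose/18 + BUN/2.8
= 2·125 + 658/18 + 28/2.8
= 250 + 36.56 + 10
= 296.56 mOsm/kg ≈ 296.6 mOsm/kg
Osmolar gap = measured − calculated = 301 − 296.6 = 4.4 mOsm/kg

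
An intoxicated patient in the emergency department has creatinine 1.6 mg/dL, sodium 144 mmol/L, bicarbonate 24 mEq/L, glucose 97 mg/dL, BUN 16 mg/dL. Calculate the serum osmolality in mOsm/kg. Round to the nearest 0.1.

Calculated osmolality = 2·Na + glucose/18 + BUN/2.8
= 2·144 + 97/18 + 16/2.8
= 288 + 5.39 + 5.71
= 299.1 mOsm/kg

299.1 mOsm/kg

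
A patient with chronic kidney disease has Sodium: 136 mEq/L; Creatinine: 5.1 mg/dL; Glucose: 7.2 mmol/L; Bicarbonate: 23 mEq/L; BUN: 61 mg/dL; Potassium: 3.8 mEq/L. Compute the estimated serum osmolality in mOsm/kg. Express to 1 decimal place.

301.0 mOsm/kg

Calculated osmolality = 2·Na + glucose + BUN/2.8
= 2·136 + 7.2 + 61/2.8
= 272 + 7.20 + 21.79
= 300.99 mOsm/kg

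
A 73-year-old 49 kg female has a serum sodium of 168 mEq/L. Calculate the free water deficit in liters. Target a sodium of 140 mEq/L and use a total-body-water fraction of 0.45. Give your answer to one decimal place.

TBW = 0.45 · 49 = 22.05 L
Free water deficit = TBW · (Na/140 − 1)
= 22.05 · (168/140 − 1)
= 22.05 · 0.2
= 4.41 L

4.4 L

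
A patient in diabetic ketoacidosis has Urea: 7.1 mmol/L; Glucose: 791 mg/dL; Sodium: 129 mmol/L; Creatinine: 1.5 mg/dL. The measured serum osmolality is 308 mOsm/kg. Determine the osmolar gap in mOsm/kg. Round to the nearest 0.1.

Calculated osmolality = 2·Na + glucose/18 + urea
= 2·129 + 791/18 + 7.1
= 258 + 43.94 + 7.10
= 309.04 mOsm/kg ≈ 309.0 mOsm/kg
Osmolar gap = measured − calculated = 308 − 309.0 = -1.0 mOsm/kg

-1.0 mOsm/kg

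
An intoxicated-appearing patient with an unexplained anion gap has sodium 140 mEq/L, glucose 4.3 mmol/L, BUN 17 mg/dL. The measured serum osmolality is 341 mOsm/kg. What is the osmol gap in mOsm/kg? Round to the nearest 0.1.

Calculated osmolality = 2·Na + glucose + BUN/2.8
= 2·140 + 4.3 + 17/2.8
= 280 + 4.30 + 6.07
= 290.37 mOsm/kg ≈ 290.4 mOsm/kg
Osmolar gap = measured − calculated = 341 − 290.4 = 50.6 mOsm/kg

50.6 mOsm/kg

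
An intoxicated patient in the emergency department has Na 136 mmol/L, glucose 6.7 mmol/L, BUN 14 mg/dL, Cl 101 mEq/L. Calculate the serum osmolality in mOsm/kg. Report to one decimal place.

283.7 mOsm/kg

Calculated osmolality = 2·Na + glucose + BUN/2.8
= 2·136 + 6.7 + 14/2.8
= 272 + 6.70 + 5
= 283.7 mOsm/kg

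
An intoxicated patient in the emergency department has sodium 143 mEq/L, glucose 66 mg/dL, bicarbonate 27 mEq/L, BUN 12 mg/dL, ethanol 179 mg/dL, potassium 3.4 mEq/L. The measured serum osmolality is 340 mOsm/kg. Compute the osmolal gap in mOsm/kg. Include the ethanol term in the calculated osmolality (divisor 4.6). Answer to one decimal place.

7.1 mOsm/kg

Calculated osmolality = 2·Na + glucose/18 + BUN/2.8 + ethanol/4.6
= 2·143 + 66/18 + 12/2.8 + 179/4.6
= 286 + 3.67 + 4.29 + 38.91
= 332.87 mOsm/kg ≈ 332.9 mOsm/kg
Osmolar gap = measured − calculated = 340 − 332.9 = 7.1 mOsm/kg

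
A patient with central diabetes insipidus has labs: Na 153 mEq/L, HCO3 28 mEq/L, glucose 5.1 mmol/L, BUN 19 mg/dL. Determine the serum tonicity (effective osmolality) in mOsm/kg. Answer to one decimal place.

311.1 mOsm/kg

Effective osmolality excludes urea (freely permeant across cell membranes):
2·Na + glucose
= 2·153 + 5.1
= 306 + 5.1
= 311.1 mOsm/kg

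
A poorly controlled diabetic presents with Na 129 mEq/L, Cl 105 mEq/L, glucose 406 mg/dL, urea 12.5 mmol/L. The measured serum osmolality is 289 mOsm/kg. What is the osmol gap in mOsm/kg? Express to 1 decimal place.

-4.1 mOsm/kg

Calculated osmolality = 2·Na + glucose/18 + urea
= 2·129 + 406/18 + 12.5
= 258 + 22.56 + 12.50
= 293.06 mOsm/kg ≈ 293.1 mOsm/kg
Osmolar gap = measured − calculated = 289 − 293.1 = -4.1 mOsm/kg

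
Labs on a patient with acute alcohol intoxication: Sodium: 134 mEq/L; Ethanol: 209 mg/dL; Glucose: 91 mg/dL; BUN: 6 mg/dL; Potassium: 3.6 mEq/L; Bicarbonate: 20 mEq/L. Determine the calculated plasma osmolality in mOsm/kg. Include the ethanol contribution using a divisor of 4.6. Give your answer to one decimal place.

320.6 mOsm/kg

Calculated osmolality = 2·Na + glucose/18 + BUN/2.8 + ethanol/4.6
= 2·134 + 91/18 + 6/2.8 + 209/4.6
= 268 + 5.06 + 2.14 + 45.43
= 320.63 mOsm/kg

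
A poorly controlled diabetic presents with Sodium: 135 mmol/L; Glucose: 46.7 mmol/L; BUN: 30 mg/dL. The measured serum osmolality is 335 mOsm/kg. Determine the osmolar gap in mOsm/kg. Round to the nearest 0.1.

Calculated osmolality = 2·Na + glucose + BUN/2.8
= 2·135 + 46.7 + 30/2.8
= 270 + 46.70 + 10.71
= 327.41 mOsm/kg ≈ 327.4 mOsm/kg
Osmolar gap = measured − calculated = 335 − 327.4 = 7.6 mOsm/kg

7.6 mOsm/kg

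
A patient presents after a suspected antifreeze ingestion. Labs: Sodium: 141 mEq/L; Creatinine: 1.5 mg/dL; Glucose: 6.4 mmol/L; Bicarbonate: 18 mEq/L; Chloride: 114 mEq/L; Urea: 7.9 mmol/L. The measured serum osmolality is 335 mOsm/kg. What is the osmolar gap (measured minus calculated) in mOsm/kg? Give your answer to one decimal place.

38.7 mOsm/kg

Calculated osmolality = 2·Na + glucose + urea
= 2·141 + 6.4 + 7.9
= 282 + 6.40 + 7.90
= 296.3 mOsm/kg ≈ 296.3 mOsm/kg
Osmolar gap = measured − calculated = 335 − 296.3 = 38.7 mOsm/kg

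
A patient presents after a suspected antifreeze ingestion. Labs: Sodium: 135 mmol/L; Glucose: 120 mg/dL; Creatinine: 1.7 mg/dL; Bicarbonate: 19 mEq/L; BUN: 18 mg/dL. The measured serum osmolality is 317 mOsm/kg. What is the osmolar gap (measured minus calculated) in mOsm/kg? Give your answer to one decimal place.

Calculated osmolality = 2·Na + glucose/18 + BUN/2.8
= 2·135 + 120/18 + 18/2.8
= 270 + 6.67 + 6.43
= 283.1 mOsm/kg ≈ 283.1 mOsm/kg
Osmolar gap = measured − calculated = 317 − 283.1 = 33.9 mOsm/kg

33.9 mOsm/kg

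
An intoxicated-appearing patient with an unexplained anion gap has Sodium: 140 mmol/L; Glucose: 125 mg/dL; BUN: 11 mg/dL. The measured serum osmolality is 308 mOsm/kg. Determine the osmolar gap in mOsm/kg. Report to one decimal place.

17.1 mOsm/kg

Calculated osmolality = 2·Na + glucose/18 + BUN/2.8
= 2·140 + 125/18 + 11/2.8
= 280 + 6.94 + 3.93
= 290.87 mOsm/kg ≈ 290.9 mOsm/kg
Osmolar gap = measured − calculated = 308 − 290.9 = 17.1 mOsm/kg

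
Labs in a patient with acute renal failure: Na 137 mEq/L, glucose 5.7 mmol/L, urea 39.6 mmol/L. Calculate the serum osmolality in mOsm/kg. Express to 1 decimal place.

319.3 mOsm/kg

Calculated osmolality = 2·Na + glucose + urea
= 2·137 + 5.7 + 39.6
= 274 + 5.70 + 39.60
= 319.3 mOsm/kg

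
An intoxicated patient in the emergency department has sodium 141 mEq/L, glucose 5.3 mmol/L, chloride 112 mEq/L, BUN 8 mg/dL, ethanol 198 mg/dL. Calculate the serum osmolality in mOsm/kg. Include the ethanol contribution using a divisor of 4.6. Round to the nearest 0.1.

Calculated osmolality = 2·Na + glucose + BUN/2.8 + ethanol/4.6
= 2·141 + 5.3 + 8/2.8 + 198/4.6
= 282 + 5.30 + 2.86 + 43.04
= 333.2 mOsm/kg

333.2 mOsm/kg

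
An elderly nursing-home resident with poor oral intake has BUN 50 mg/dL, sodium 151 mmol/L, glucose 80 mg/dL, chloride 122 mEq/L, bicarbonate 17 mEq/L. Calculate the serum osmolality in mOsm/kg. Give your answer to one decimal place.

Calculated osmolality = 2·Na + glucose/18 + BUN/2.8
= 2·151 + 80/18 + 50/2.8
= 302 + 4.44 + 17.86
= 324.3 mOsm/kg

324.3 mOsm/kg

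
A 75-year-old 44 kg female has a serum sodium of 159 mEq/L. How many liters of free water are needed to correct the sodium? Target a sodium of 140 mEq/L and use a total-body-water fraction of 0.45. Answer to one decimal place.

TBW = 0.45 · 44 = 19.8 L
Free water deficit = TBW · (Na/140 − 1)
= 19.8 · (159/140 − 1)
= 19.8 · 0.1357
= 2.69 L

2.7 L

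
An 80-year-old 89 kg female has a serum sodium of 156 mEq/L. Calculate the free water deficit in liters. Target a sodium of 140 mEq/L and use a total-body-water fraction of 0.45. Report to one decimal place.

TBW = 0.45 · 89 = 40.05 L
Free water deficit = TBW · (Na/140 − 1)
= 40.05 · (156/140 − 1)
= 40.05 · 0.1143
= 4.58 L

4.6 L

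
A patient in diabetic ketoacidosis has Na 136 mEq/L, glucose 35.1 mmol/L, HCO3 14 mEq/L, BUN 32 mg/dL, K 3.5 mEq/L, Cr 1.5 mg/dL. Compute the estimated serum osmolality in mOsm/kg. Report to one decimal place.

318.5 mOsm/kg

Calculated osmolality = 2·Na + glucose + BUN/2.8
= 2·136 + 35.1 + 32/2.8
= 272 + 35.10 + 11.43
= 318.53 mOsm/kg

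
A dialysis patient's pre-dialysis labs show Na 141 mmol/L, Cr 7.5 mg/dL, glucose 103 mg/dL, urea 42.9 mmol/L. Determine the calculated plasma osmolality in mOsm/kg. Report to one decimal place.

330.6 mOsm/kg

Calculated osmolality = 2·Na + glucose/18 + urea
= 2·141 + 103/18 + 42.9
= 282 + 5.72 + 42.90
= 330.62 mOsm/kg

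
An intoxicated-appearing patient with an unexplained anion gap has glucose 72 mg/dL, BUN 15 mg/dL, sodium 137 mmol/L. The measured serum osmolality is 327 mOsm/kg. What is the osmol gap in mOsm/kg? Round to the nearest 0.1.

Calculated osmolality = 2·Na + glucose/18 + BUN/2.8
= 2·137 + 72/18 + 15/2.8
= 274 + 4 + 5.36
= 283.36 mOsm/kg ≈ 283.4 mOsm/kg
Osmolar gap = measured − calculated = 327 − 283.4 = 43.6 mOsm/kg

43.6 mOsm/kg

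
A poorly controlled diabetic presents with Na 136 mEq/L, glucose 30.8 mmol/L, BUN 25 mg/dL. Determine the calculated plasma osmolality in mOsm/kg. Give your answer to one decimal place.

311.7 mOsm/kg

Calculated osmolality = 2·Na + glucose + BUN/2.8
= 2·136 + 30.8 + 25/2.8
= 272 + 30.80 + 8.93
= 311.73 mOsm/kg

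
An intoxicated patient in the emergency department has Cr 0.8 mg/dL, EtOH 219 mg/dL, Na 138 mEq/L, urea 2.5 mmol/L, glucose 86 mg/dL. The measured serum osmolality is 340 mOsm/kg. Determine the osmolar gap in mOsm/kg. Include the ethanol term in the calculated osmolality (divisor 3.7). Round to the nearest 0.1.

-2.5 mOsm/kg

Calculated osmolality = 2·Na + glucose/18 + urea + ethanol/3.7
= 2·138 + 86/18 + 2.5 + 219/3.7
= 276 + 4.78 + 2.50 + 59.19
= 342.47 mOsm/kg ≈ 342.5 mOsm/kg
Osmolar gap = measured − calculated = 340 − 342.5 = -2.5 mOsm/kg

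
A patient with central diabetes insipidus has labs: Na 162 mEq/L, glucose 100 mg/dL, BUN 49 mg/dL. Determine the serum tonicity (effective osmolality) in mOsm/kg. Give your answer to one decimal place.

329.6 mOsm/kg

Effective osmolality excludes urea (freely permeant across cell membranes):
2·Na + glucose/18
= 2·162 + 100/18
= 324 + 5.56
= 329.56 mOsm/kg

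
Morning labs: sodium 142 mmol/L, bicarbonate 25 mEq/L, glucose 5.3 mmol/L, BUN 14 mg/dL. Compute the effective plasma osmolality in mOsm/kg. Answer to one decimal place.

Effective osmolality excludes urea (freely permeant across cell membranes):
2·Na + glucose
= 2·142 + 5.3
= 284 + 5.3
= 289.3 mOsm/kg

289.3 mOsm/kg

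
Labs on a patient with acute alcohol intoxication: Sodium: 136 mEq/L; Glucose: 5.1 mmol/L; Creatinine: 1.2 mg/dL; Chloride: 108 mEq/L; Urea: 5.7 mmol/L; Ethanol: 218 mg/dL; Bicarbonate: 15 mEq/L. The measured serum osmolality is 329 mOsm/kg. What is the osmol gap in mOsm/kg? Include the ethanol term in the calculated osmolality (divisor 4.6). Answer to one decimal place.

-1.2 mOsm/kg

Calculated osmolality = 2·Na + glucose + urea + ethanol/4.6
= 2·136 + 5.1 + 5.7 + 218/4.6
= 272 + 5.10 + 5.70 + 47.39
= 330.19 mOsm/kg ≈ 330.2 mOsm/kg
Osmolar gap = measured − calculated = 329 − 330.2 = -1.2 mOsm/kg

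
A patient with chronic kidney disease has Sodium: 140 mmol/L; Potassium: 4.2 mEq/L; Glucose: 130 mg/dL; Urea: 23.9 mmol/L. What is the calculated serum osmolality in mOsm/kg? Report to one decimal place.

Calculated osmolality = 2·Na + glucose/18 + urea
= 2·140 + 130/18 + 23.9
= 280 + 7.22 + 23.90
= 311.12 mOsm/kg

311.1 mOsm/kg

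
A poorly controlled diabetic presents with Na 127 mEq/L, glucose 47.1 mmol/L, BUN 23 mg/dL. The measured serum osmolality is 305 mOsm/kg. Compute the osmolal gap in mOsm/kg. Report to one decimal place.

Calculated osmolality = 2·Na + glucose + BUN/2.8
= 2·127 + 47.1 + 23/2.8
= 254 + 47.10 + 8.21
= 309.31 mOsm/kg ≈ 309.3 mOsm/kg
Osmolar gap = measured − calculated = 305 − 309.3 = -4.3 mOsm/kg

-4.3 mOsm/kg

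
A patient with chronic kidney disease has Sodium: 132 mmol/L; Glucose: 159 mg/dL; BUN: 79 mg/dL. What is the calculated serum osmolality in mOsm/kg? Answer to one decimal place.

Calculated osmolality = 2·Na + glucose/18 + BUN/2.8
= 2·132 + 159/18 + 79/2.8
= 264 + 8.83 + 28.21
= 301.04 mOsm/kg

301.0 mOsm/kg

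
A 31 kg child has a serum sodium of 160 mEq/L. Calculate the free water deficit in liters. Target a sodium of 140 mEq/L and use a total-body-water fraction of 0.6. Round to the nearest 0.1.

TBW = 0.6 · 31 = 18.6 L
Free water deficit = TBW · (Na/140 − 1)
= 18.6 · (160/140 − 1)
= 18.6 · 0.1429
= 2.66 L

2.7 L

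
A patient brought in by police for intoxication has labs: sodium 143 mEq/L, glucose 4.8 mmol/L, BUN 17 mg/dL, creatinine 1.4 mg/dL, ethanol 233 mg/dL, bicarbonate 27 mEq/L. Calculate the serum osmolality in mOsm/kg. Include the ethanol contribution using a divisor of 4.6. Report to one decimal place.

Calculated osmolality = 2·Na + glucose + BUN/2.8 + ethanol/4.6
= 2·143 + 4.8 + 17/2.8 + 233/4.6
= 286 + 4.80 + 6.07 + 50.65
= 347.52 mOsm/kg

347.5 mOsm/kg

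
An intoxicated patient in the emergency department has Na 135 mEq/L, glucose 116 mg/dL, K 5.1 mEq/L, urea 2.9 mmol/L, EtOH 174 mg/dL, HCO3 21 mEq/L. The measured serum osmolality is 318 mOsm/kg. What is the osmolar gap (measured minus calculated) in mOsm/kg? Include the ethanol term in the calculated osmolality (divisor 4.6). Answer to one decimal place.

Calculated osmolality = 2·Na + glucose/18 + urea + ethanol/4.6
= 2·135 + 116/18 + 2.9 + 174/4.6
= 270 + 6.44 + 2.90 + 37.83
= 317.17 mOsm/kg ≈ 317.2 mOsm/kg
Osmolar gap = measured − calculated = 318 − 317.2 = 0.8 mOsm/kg

0.8 mOsm/kg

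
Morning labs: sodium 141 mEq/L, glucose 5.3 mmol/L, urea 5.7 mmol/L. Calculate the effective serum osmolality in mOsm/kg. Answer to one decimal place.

287.3 mOsm/kg

Effective osmolality excludes urea (freely permeant across cell membranes):
2·Na + glucose
= 2·141 + 5.3
= 282 + 5.3
= 287.3 mOsm/kg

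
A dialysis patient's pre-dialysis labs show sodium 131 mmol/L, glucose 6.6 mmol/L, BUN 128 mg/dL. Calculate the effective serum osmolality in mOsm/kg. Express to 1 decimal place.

Effective osmolality excludes urea (freely permeant across cell membranes):
2·Na + glucose
= 2·131 + 6.6
= 262 + 6.6
= 268.6 mOsm/kg

268.6 mOsm/kg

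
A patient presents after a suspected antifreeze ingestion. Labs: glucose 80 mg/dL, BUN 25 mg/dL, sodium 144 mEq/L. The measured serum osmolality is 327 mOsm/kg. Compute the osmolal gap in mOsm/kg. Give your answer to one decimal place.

25.6 mOsm/kg

Calculated osmolality = 2·Na + glucose/18 + BUN/2.8
= 2·144 + 80/18 + 25/2.8
= 288 + 4.44 + 8.93
= 301.37 mOsm/kg ≈ 301.4 mOsm/kg
Osmolar gap = measured − calculated = 327 − 301.4 = 25.6 mOsm/kg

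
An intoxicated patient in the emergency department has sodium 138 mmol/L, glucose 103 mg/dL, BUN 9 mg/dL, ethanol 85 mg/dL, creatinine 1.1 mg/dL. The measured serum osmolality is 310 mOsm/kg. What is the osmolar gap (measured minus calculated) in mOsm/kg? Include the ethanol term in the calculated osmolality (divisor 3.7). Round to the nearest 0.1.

2.1 mOsm/kg

Calculated osmolality = 2·Na + glucose/18 + BUN/2.8 + ethanol/3.7
= 2·138 + 103/18 + 9/2.8 + 85/3.7
= 276 + 5.72 + 3.21 + 22.97
= 307.9 mOsm/kg ≈ 307.9 mOsm/kg
Osmolar gap = measured − calculated = 310 − 307.9 = 2.1 mOsm/kg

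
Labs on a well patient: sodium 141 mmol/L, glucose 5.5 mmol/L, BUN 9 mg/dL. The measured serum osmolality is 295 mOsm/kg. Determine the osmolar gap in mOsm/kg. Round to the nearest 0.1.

4.3 mOsm/kg

Calculated osmolality = 2·Na + glucose + BUN/2.8
= 2·141 + 5.5 + 9/2.8
= 282 + 5.50 + 3.21
= 290.71 mOsm/kg ≈ 290.7 mOsm/kg
Osmolar gap = measured − calculated = 295 − 290.7 = 4.3 mOsm/kg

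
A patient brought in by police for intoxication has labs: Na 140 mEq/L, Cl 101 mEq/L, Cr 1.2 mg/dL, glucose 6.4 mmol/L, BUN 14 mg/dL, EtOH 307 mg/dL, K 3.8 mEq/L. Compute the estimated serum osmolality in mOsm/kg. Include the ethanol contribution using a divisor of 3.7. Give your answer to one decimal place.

Calculated osmolality = 2·Na + glucose + BUN/2.8 + ethanol/3.7
= 2·140 + 6.4 + 14/2.8 + 307/3.7
= 280 + 6.40 + 5 + 82.97
= 374.37 mOsm/kg

374.4 mOsm/kg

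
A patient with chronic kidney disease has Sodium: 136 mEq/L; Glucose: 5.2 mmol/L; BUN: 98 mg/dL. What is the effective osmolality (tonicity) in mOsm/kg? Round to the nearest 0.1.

Effective osmolality excludes urea (freely permeant across cell membranes):
2·Na + glucose
= 2·136 + 5.2
= 272 + 5.2
= 277.2 mOsm/kg

277.2 mOsm/kg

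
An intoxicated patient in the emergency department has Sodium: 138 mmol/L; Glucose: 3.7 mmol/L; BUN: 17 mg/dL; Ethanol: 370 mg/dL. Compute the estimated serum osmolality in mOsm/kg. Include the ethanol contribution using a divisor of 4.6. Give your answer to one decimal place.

Calculated osmolality = 2·Na + glucose + BUN/2.8 + ethanol/4.6
= 2·138 + 3.7 + 17/2.8 + 370/4.6
= 276 + 3.70 + 6.07 + 80.43
= 366.2 mOsm/kg

366.2 mOsm/kg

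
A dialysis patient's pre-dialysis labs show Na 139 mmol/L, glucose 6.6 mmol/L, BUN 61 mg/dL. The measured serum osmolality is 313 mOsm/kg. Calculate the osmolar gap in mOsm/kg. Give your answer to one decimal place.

Calculated osmolality = 2·Na + glucose + BUN/2.8
= 2·139 + 6.6 + 61/2.8
= 278 + 6.60 + 21.79
= 306.39 mOsm/kg ≈ 306.4 mOsm/kg
Osmolar gap = measured − calculated = 313 − 306.4 = 6.6 mOsm/kg

6.6 mOsm/kg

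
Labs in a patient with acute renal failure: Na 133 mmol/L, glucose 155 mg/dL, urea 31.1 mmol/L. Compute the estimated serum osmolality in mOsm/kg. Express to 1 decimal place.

305.7 mOsm/kg

Calculated osmolality = 2·Na + glucose/18 + urea
= 2·133 + 155/18 + 31.1
= 266 + 8.61 + 31.10
= 305.71 mOsm/kg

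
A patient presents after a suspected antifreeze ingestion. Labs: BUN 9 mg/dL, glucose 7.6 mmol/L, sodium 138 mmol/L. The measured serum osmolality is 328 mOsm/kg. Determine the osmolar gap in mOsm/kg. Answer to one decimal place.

Calculated osmolality = 2·Na + glucose + BUN/2.8
= 2·138 + 7.6 + 9/2.8
= 276 + 7.60 + 3.21
= 286.81 mOsm/kg ≈ 286.8 mOsm/kg
Osmolar gap = measured − calculated = 328 − 286.8 = 41.2 mOsm/kg

41.2 mOsm/kg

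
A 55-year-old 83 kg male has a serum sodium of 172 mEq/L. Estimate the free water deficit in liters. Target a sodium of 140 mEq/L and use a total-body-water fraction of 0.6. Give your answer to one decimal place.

11.4 L

TBW = 0.6 · 83 = 49.8 L
Free water deficit = TBW · (Na/140 − 1)
= 49.8 · (172/140 − 1)
= 49.8 · 0.2286
= 11.38 L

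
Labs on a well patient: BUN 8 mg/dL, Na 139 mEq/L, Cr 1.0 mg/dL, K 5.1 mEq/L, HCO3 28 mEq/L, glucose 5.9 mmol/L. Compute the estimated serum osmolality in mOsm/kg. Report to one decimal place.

286.8 mOsm/kg

Calculated osmolality = 2·Na + glucose + BUN/2.8
= 2·139 + 5.9 + 8/2.8
= 278 + 5.90 + 2.86
= 286.76 mOsm/kg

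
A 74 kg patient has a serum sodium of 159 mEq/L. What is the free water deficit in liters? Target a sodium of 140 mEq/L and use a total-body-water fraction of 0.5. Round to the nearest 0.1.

5.0 L

TBW = 0.5 · 74 = 37 L
Free water deficit = TBW · (Na/140 − 1)
= 37 · (159/140 − 1)
= 37 · 0.1357
= 5.02 L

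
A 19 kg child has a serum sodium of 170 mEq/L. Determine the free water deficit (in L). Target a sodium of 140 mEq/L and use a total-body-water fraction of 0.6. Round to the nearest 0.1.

2.4 L

TBW = 0.6 · 19 = 11.4 L
Free water deficit = TBW · (Na/140 − 1)
= 11.4 · (170/140 − 1)
= 11.4 · 0.2143
= 2.44 L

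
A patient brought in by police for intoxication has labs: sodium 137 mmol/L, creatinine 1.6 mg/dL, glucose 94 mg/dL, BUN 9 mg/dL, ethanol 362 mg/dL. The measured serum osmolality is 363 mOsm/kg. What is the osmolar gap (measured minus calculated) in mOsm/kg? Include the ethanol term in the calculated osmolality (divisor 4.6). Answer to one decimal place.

Calculated osmolality = 2·Na + glucose/18 + BUN/2.8 + ethanol/4.6
= 2·137 + 94/18 + 9/2.8 + 362/4.6
= 274 + 5.22 + 3.21 + 78.70
= 361.13 mOsm/kg ≈ 361.1 mOsm/kg
Osmolar gap = measured − calculated = 363 − 361.1 = 1.9 mOsm/kg

1.9 mOsm/kg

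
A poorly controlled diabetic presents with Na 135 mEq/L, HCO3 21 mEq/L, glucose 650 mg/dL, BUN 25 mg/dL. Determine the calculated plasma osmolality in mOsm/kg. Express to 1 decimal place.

Calculated osmolality = 2·Na + glucose/18 + BUN/2.8
= 2·135 + 650/18 + 25/2.8
= 270 + 36.11 + 8.93
= 315.04 mOsm/kg

315.0 mOsm/kg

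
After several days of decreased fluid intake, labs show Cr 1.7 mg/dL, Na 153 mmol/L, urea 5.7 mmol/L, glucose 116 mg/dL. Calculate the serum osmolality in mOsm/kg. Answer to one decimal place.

318.1 mOsm/kg

Calculated osmolality = 2·Na + glucose/18 + urea
= 2·153 + 116/18 + 5.7
= 306 + 6.44 + 5.70
= 318.14 mOsm/kg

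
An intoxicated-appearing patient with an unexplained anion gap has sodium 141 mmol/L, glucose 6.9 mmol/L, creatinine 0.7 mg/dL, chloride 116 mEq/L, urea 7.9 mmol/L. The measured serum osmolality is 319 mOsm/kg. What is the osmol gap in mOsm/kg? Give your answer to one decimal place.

22.2 mOsm/kg

Calculated osmolality = 2·Na + glucose + urea
= 2·141 + 6.9 + 7.9
= 282 + 6.90 + 7.90
= 296.8 mOsm/kg ≈ 296.8 mOsm/kg
Osmolar gap = measured − calculated = 319 − 296.8 = 22.2 mOsm/kg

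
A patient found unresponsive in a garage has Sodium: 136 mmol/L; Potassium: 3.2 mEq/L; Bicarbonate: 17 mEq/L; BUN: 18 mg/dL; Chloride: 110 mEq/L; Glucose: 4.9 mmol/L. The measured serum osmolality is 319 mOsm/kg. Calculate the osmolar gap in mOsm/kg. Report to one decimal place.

Calculated osmolality = 2·Na + glucose + BUN/2.8
= 2·136 + 4.9 + 18/2.8
= 272 + 4.90 + 6.43
= 283.33 mOsm/kg ≈ 283.3 mOsm/kg
Osmolar gap = measured − calculated = 319 − 283.3 = 35.7 mOsm/kg

35.7 mOsm/kg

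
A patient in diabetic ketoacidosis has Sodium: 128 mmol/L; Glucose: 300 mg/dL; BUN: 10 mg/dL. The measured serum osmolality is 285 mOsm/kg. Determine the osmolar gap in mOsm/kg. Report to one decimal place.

Calculated osmolality = 2·Na + glucose/18 + BUN/2.8
= 2·128 + 300/18 + 10/2.8
= 256 + 16.67 + 3.57
= 276.24 mOsm/kg ≈ 276.2 mOsm/kg
Osmolar gap = measured − calculated = 285 − 276.2 = 8.8 mOsm/kg

8.8 mOsm/kg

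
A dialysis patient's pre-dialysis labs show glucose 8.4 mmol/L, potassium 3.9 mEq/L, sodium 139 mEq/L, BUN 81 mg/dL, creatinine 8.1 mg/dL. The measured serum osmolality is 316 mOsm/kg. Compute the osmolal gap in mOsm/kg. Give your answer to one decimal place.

0.7 mOsm/kg

Calculated osmolality = 2·Na + glucose + BUN/2.8
= 2·139 + 8.4 + 81/2.8
= 278 + 8.40 + 28.93
= 315.33 mOsm/kg ≈ 315.3 mOsm/kg
Osmolar gap = measured − calculated = 316 − 315.3 = 0.7 mOsm/kg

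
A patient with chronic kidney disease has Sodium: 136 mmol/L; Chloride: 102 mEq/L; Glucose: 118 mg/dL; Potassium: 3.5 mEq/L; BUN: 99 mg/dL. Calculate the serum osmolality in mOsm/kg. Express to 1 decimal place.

Calculated osmolality = 2·Na + glucose/18 + BUN/2.8
= 2·136 + 118/18 + 99/2.8
= 272 + 6.56 + 35.36
= 313.92 mOsm/kg

313.9 mOsm/kg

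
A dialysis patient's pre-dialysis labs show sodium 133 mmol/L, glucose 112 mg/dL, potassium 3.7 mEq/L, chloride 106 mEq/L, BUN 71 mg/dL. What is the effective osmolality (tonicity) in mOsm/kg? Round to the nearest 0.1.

272.2 mOsm/kg

Effective osmolality excludes urea (freely permeant across cell membranes):
2·Na + glucose/18
= 2·133 + 112/18
= 266 + 6.22
= 272.22 mOsm/kg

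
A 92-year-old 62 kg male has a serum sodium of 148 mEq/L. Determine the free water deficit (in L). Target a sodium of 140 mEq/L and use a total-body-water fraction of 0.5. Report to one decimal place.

TBW = 0.5 · 62 = 31 L
Free water deficit = TBW · (Na/140 − 1)
= 31 · (148/140 − 1)
= 31 · 0.0571
= 1.77 L

1.8 L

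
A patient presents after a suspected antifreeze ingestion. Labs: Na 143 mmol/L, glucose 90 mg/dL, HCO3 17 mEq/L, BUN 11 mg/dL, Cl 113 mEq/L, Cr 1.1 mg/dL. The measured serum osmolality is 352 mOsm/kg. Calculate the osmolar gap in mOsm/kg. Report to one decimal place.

57.1 mOsm/kg

Calculated osmolality = 2·Na + glucose/18 + BUN/2.8
= 2·143 + 90/18 + 11/2.8
= 286 + 5 + 3.93
= 294.93 mOsm/kg ≈ 294.9 mOsm/kg
Osmolar gap = measured − calculated = 352 − 294.9 = 57.1 mOsm/kg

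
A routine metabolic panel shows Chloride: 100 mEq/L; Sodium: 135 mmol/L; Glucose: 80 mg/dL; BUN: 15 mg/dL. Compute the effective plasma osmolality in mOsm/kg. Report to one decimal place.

274.4 mOsm/kg

Effective osmolality excludes urea (freely permeant across cell membranes):
2·Na + glucose/18
= 2·135 + 80/18
= 270 + 4.44
= 274.44 mOsm/kg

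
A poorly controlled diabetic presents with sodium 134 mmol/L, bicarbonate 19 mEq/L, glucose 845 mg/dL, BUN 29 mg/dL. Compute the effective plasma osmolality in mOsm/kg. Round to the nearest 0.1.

Effective osmolality excludes urea (freely permeant across cell membranes):
2·Na + glucose/18
= 2·134 + 845/18
= 268 + 46.94
= 314.94 mOsm/kg

314.9 mOsm/kg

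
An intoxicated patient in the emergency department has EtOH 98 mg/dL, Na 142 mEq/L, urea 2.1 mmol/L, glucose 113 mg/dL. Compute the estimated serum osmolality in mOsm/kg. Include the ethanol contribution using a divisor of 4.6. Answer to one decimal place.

313.7 mOsm/kg

Calculated osmolality = 2·Na + glucose/18 + urea + ethanol/4.6
= 2·142 + 113/18 + 2.1 + 98/4.6
= 284 + 6.28 + 2.10 + 21.30
= 313.68 mOsm/kg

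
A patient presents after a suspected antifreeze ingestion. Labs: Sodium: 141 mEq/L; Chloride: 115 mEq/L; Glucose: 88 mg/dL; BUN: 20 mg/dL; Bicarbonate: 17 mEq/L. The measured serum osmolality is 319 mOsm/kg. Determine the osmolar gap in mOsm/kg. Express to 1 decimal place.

Calculated osmolality = 2·Na + glucose/18 + BUN/2.8
= 2·141 + 88/18 + 20/2.8
= 282 + 4.89 + 7.14
= 294.03 mOsm/kg ≈ 294.0 mOsm/kg
Osmolar gap = measured − calculated = 319 − 294.0 = 25.0 mOsm/kg

25.0 mOsm/kg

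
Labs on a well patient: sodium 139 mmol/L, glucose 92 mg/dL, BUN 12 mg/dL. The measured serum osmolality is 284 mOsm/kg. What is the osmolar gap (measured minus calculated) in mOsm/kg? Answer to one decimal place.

-3.4 mOsm/kg

Calculated osmolality = 2·Na + glucose/18 + BUN/2.8
= 2·139 + 92/18 + 12/2.8
= 278 + 5.11 + 4.29
= 287.4 mOsm/kg ≈ 287.4 mOsm/kg
Osmolar gap = measured − calculated = 284 − 287.4 = -3.4 mOsm/kg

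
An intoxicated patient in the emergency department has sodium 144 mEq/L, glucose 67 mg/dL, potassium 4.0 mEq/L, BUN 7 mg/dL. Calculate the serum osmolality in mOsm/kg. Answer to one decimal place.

Calculated osmolality = 2·Na + glucose/18 + BUN/2.8
= 2·144 + 67/18 + 7/2.8
= 288 + 3.72 + 2.50
= 294.22 mOsm/kg

294.2 mOsm/kg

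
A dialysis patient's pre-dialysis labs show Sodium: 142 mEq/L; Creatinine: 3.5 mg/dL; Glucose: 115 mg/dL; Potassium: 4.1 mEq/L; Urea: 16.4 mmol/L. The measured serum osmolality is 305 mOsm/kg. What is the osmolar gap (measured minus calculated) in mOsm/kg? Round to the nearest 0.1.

-1.8 mOsm/kg

Calculated osmolality = 2·Na + glucose/18 + urea
= 2·142 + 115/18 + 16.4
= 284 + 6.39 + 16.40
= 306.79 mOsm/kg ≈ 306.8 mOsm/kg
Osmolar gap = measured − calculated = 305 − 306.8 = -1.8 mOsm/kg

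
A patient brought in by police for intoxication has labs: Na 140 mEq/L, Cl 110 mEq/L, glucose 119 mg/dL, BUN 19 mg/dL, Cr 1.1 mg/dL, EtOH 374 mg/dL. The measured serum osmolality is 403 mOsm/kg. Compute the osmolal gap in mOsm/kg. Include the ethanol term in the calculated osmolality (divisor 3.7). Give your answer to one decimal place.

Calculated osmolality = 2·Na + glucose/18 + BUN/2.8 + ethanol/3.7
= 2·140 + 119/18 + 19/2.8 + 374/3.7
= 280 + 6.61 + 6.79 + 101.08
= 394.48 mOsm/kg ≈ 394.5 mOsm/kg
Osmolar gap = measured − calculated = 403 − 394.5 = 8.5 mOsm/kg

8.5 mOsm/kg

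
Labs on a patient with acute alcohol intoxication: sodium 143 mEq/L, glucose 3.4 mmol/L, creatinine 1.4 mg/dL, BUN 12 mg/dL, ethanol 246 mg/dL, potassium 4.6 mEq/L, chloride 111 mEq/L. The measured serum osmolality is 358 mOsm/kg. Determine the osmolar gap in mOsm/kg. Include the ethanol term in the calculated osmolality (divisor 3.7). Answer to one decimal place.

Calculated osmolality = 2·Na + glucose + BUN/2.8 + ethanol/3.7
= 2·143 + 3.4 + 12/2.8 + 246/3.7
= 286 + 3.40 + 4.29 + 66.49
= 360.18 mOsm/kg ≈ 360.2 mOsm/kg
Osmolar gap = measured − calculated = 358 − 360.2 = -2.2 mOsm/kg

-2.2 mOsm/kg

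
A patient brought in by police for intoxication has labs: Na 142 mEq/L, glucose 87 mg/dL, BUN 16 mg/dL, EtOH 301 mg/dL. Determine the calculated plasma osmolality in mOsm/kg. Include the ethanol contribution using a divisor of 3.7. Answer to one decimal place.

Calculated osmolality = 2·Na + glucose/18 + BUN/2.8 + ethanol/3.7
= 2·142 + 87/18 + 16/2.8 + 301/3.7
= 284 + 4.83 + 5.71 + 81.35
= 375.89 mOsm/kg

375.9 mOsm/kg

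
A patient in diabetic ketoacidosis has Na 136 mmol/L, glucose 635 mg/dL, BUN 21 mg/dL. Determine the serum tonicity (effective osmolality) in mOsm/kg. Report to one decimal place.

Effective osmolality excludes urea (freely permeant across cell membranes):
2·Na + glucose/18
= 2·136 + 635/18
= 272 + 35.28
= 307.28 mOsm/kg

307.3 mOsm/kg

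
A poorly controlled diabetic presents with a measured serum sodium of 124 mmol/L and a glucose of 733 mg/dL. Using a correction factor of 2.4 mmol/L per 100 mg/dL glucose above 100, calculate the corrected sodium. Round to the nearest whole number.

139 mmol/L

Corrected Na = measured Na + 2.4 · (glucose − 100)/100
= 124 + 2.4 · (733 − 100)/100
= 124 + 15.2
= 139.2 mmol/L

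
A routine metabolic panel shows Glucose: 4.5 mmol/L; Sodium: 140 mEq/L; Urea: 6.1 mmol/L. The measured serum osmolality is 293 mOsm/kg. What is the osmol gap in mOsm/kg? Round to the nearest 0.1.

Calculated osmolality = 2·Na + glucose + urea
= 2·140 + 4.5 + 6.1
= 280 + 4.50 + 6.10
= 290.6 mOsm/kg ≈ 290.6 mOsm/kg
Osmolar gap = measured − calculated = 293 − 290.6 = 2.4 mOsm/kg

2.4 mOsm/kg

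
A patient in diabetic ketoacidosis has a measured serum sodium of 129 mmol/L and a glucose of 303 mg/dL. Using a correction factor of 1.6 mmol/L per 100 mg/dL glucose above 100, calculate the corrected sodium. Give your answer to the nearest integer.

132 mmol/L

Corrected Na = measured Na + 1.6 · (glucose − 100)/100
= 129 + 1.6 · (303 − 100)/100
= 129 + 3.2
= 132.2 mmol/L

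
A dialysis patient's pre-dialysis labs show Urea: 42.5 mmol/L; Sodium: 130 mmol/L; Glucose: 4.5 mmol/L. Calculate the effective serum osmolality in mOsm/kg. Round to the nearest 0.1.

Effective osmolality excludes urea (freely permeant across cell membranes):
2·Na + glucose
= 2·130 + 4.5
= 260 + 4.5
= 264.5 mOsm/kg

264.5 mOsm/kg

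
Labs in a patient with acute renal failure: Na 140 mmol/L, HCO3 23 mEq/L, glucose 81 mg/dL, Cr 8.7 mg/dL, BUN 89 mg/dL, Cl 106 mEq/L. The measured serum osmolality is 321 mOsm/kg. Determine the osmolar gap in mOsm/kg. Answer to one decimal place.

Calculated osmolality = 2·Na + glucose/18 + BUN/2.8
= 2·140 + 81/18 + 89/2.8
= 280 + 4.50 + 31.79
= 316.29 mOsm/kg ≈ 316.3 mOsm/kg
Osmolar gap = measured − calculated = 321 − 316.3 = 4.7 mOsm/kg

4.7 mOsm/kg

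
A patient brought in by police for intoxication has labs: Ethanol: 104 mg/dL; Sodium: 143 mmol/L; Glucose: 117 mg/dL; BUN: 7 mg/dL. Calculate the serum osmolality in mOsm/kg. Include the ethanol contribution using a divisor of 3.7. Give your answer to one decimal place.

323.1 mOsm/kg

Calculated osmolality = 2·Na + glucose/18 + BUN/2.8 + ethanol/3.7
= 2·143 + 117/18 + 7/2.8 + 104/3.7
= 286 + 6.50 + 2.50 + 28.11
= 323.11 mOsm/kg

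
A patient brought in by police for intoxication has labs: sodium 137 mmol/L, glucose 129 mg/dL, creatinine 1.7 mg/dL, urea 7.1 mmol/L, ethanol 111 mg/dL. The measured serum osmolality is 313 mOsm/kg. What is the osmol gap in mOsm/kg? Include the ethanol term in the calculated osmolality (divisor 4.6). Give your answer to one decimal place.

0.6 mOsm/kg

Calculated osmolality = 2·Na + glucose/18 + urea + ethanol/4.6
= 2·137 + 129/18 + 7.1 + 111/4.6
= 274 + 7.17 + 7.10 + 24.13
= 312.4 mOsm/kg ≈ 312.4 mOsm/kg
Osmolar gap = measured − calculated = 313 − 312.4 = 0.6 mOsm/kg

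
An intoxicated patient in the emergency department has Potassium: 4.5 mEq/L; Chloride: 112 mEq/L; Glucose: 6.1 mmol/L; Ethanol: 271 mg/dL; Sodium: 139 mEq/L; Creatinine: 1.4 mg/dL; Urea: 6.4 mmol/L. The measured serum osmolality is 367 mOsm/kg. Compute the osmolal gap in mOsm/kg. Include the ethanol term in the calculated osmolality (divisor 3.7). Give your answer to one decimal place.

Calculated osmolality = 2·Na + glucose + urea + ethanol/3.7
= 2·139 + 6.1 + 6.4 + 271/3.7
= 278 + 6.10 + 6.40 + 73.24
= 363.74 mOsm/kg ≈ 363.7 mOsm/kg
Osmolar gap = measured − calculated = 367 − 363.7 = 3.3 mOsm/kg

3.3 mOsm/kg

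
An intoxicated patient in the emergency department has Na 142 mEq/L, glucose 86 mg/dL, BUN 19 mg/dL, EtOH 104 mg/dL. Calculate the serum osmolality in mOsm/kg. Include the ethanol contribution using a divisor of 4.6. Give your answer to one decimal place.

Calculated osmolality = 2·Na + glucose/18 + BUN/2.8 + ethanol/4.6
= 2·142 + 86/18 + 19/2.8 + 104/4.6
= 284 + 4.78 + 6.79 + 22.61
= 318.18 mOsm/kg

318.2 mOsm/kg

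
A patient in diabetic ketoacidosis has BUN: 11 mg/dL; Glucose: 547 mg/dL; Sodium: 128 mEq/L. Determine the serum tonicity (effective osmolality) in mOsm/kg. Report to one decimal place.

286.4 mOsm/kg

Effective osmolality excludes urea (freely permeant across cell membranes):
2·Na + glucose/18
= 2·128 + 547/18
= 256 + 30.39
= 286.39 mOsm/kg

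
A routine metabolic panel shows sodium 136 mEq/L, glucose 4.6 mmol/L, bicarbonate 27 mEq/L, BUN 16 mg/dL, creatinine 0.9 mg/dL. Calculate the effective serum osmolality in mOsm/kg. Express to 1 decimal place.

276.6 mOsm/kg

Effective osmolality excludes urea (freely permeant across cell membranes):
2·Na + glucose
= 2·136 + 4.6
= 272 + 4.6
= 276.6 mOsm/kg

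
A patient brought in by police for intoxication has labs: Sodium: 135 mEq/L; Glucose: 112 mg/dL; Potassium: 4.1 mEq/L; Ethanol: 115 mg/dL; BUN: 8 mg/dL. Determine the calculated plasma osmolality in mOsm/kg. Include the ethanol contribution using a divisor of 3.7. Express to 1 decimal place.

310.2 mOsm/kg

Calculated osmolality = 2·Na + glucose/18 + BUN/2.8 + ethanol/3.7
= 2·135 + 112/18 + 8/2.8 + 115/3.7
= 270 + 6.22 + 2.86 + 31.08
= 310.16 mOsm/kg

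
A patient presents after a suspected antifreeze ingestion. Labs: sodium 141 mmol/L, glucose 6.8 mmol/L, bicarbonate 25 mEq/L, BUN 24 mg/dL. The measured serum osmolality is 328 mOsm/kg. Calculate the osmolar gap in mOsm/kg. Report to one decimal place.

Calculated osmolality = 2·Na + glucose + BUN/2.8
= 2·141 + 6.8 + 24/2.8
= 282 + 6.80 + 8.57
= 297.37 mOsm/kg ≈ 297.4 mOsm/kg
Osmolar gap = measured − calculated = 328 − 297.4 = 30.6 mOsm/kg

30.6 mOsm/kg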